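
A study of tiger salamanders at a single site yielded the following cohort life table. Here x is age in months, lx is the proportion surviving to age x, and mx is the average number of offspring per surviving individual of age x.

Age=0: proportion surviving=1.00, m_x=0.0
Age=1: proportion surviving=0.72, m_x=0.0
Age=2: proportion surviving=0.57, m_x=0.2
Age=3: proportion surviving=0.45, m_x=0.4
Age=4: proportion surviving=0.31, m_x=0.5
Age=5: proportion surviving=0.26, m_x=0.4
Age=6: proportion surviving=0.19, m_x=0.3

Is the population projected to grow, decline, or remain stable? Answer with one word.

declining

R0 = Σ lx·mx = 0 + 0 + 0.114 + 0.18 + 0.155 + 0.104 + 0.057 = 0.61
R0 < 1, so the population is declining.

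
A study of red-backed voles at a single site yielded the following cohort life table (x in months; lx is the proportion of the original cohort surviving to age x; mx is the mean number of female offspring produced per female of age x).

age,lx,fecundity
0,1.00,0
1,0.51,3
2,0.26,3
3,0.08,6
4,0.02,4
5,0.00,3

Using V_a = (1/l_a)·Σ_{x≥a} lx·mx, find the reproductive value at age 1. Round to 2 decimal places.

lx·mx for x ≥ 1: 1.53, 0.78, 0.48, 0.08, 0 → sum = 2.87
V_1 = 2.87 / l_1 = 2.87 / 0.51 = 5.627451… → 5.63

5.63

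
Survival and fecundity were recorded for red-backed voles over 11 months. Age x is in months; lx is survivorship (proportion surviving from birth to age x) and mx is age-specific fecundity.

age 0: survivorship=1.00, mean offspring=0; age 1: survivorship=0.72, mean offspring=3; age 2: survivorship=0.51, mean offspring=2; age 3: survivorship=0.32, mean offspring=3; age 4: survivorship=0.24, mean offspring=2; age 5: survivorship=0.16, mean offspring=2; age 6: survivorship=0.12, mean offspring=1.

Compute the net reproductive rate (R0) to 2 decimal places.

lx·mx by age: 0, 2.16, 1.02, 0.96, 0.48, 0.32, 0.12
R0 = Σ lx·mx = 5.06 → 5.06

5.06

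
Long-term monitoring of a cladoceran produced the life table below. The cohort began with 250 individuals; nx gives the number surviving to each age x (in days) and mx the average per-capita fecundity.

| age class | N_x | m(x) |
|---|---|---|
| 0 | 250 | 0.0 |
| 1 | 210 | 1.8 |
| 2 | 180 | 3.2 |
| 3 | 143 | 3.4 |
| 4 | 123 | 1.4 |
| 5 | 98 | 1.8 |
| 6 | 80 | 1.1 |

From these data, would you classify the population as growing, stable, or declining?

lx = nx/n0 = nx/250: 1, 0.84, 0.72, 0.572, 0.492, 0.392, 0.32
R0 = Σ lx·mx = 0 + 1.512 + 2.304 + 1.9448 + 0.6888 + 0.7056 + 0.352 = 7.5072
R0 > 1, so the population is growing.

growing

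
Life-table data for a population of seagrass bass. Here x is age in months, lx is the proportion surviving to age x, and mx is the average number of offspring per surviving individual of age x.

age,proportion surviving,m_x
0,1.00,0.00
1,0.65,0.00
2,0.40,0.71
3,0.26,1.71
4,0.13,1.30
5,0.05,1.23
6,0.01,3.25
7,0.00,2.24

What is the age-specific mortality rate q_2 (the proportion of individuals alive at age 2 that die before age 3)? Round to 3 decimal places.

q_2 = (l_2 − l_3) / l_2 = (0.4 − 0.26) / 0.4
     = 0.14 / 0.4 = 0.35 → 0.350

0.350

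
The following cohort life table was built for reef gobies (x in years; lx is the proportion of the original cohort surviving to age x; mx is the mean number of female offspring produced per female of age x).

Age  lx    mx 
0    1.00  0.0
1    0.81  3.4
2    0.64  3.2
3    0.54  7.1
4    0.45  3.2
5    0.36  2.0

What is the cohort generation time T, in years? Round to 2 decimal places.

lx·mx: 0, 2.754, 2.048, 3.834, 1.44, 0.72 → R0 = 10.796
x·lx·mx: 0, 2.754, 4.096, 11.502, 5.76, 3.6 → Σ = 27.712
T = 27.712 / 10.796 = 2.566877… → 2.57

2.57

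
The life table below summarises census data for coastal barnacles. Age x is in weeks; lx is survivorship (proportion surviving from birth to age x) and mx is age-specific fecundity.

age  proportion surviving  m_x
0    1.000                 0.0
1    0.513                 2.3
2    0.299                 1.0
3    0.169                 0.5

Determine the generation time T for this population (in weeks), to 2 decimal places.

lx·mx: 0, 1.1799, 0.299, 0.0845 → R0 = 1.5634
x·lx·mx: 0, 1.1799, 0.598, 0.2535 → Σ = 2.0314
T = 2.0314 / 1.5634 = 1.299348… → 1.30

1.30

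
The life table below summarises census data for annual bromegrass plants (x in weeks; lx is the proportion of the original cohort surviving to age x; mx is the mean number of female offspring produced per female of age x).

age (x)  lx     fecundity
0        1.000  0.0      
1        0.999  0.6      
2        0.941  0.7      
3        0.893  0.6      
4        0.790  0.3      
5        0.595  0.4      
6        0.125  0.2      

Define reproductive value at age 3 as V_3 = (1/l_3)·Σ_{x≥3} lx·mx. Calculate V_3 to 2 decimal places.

lx·mx for x ≥ 3: 0.5358, 0.237, 0.238, 0.025 → sum = 1.0358
V_3 = 1.0358 / l_3 = 1.0358 / 0.893 = 1.15991… → 1.16

1.16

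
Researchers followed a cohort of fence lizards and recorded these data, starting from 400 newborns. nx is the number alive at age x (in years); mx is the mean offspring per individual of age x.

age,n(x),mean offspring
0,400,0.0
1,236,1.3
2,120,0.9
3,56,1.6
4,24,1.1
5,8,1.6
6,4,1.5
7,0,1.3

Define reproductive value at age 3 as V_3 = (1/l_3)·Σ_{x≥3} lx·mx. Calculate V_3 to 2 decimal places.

2.41

lx = nx/n0 = nx/400: 1, 0.59, 0.3, 0.14, 0.06, 0.02, 0.01, 0
lx·mx for x ≥ 3: 0.224, 0.066, 0.032, 0.015, 0 → sum = 0.337
V_3 = 0.337 / l_3 = 0.337 / 0.14 = 2.407143… → 2.41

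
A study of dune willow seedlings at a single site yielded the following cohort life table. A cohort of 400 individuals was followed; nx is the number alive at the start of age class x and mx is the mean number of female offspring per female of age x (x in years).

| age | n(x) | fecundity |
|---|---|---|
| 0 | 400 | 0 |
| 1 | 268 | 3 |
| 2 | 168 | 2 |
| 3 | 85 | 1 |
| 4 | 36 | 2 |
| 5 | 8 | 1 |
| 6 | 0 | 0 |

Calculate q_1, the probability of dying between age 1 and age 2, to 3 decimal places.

0.373

lx = nx/n0 = nx/400: 1, 0.67, 0.42, 0.2125, 0.09, 0.02, 0
q_1 = (l_1 − l_2) / l_1 = (0.67 − 0.42) / 0.67
     = 0.25 / 0.67 = 0.373134… → 0.373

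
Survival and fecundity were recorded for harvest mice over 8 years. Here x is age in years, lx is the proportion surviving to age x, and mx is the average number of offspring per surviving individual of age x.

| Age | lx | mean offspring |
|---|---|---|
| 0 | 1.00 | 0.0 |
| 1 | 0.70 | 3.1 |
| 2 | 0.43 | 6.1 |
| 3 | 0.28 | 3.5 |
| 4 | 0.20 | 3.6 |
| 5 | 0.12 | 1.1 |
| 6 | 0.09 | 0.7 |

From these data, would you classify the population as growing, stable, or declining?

growing

R0 = Σ lx·mx = 0 + 2.17 + 2.623 + 0.98 + 0.72 + 0.132 + 0.063 = 6.688
R0 > 1, so the population is growing.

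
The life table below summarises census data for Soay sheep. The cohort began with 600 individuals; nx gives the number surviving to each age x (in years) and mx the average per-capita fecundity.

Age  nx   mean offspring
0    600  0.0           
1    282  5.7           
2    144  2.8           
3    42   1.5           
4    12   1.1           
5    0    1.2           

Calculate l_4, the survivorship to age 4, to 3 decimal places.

0.020

l_4 = n_4/n_0 = 12/600 = 0.02 → 0.020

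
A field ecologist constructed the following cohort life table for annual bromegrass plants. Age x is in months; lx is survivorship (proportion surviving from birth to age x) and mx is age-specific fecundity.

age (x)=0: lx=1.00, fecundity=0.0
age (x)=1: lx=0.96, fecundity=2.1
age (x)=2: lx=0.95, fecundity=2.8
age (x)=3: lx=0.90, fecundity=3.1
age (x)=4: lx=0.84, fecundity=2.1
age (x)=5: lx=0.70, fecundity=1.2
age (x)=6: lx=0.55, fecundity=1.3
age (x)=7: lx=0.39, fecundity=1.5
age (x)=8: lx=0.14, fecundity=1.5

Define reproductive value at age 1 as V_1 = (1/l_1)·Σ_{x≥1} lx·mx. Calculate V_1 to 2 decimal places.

lx·mx for x ≥ 1: 2.016, 2.66, 2.79, 1.764, 0.84, 0.715, 0.585, 0.21 → sum = 11.58
V_1 = 11.58 / l_1 = 11.58 / 0.96 = 12.0625 → 12.06

12.06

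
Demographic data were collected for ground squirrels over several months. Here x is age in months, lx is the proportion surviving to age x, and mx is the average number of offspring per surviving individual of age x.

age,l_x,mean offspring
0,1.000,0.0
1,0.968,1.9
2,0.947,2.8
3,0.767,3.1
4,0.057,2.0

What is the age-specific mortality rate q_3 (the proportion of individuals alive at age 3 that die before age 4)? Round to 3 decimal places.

q_3 = (l_3 − l_4) / l_3 = (0.767 − 0.057) / 0.767
     = 0.71 / 0.767 = 0.925684… → 0.926

0.926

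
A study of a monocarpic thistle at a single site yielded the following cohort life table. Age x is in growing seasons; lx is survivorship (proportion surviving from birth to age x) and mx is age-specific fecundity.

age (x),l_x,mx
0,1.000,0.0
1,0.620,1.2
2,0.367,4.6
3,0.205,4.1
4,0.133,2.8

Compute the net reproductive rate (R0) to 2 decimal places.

3.65

lx·mx by age: 0, 0.744, 1.6882, 0.8405, 0.3724
R0 = Σ lx·mx = 3.6451 → 3.65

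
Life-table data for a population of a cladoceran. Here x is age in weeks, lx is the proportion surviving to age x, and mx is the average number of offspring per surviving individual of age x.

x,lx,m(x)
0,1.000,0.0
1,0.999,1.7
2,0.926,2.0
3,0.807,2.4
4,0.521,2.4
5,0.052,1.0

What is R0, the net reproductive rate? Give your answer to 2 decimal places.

lx·mx by age: 0, 1.6983, 1.852, 1.9368, 1.2504, 0.052
R0 = Σ lx·mx = 6.7895 → 6.79

6.79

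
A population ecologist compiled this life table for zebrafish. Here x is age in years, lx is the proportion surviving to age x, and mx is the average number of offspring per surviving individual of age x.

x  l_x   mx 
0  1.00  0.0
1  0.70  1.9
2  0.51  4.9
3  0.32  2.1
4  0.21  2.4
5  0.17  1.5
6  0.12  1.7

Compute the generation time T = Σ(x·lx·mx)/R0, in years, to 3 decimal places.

2.353

lx·mx: 0, 1.33, 2.499, 0.672, 0.504, 0.255, 0.204 → R0 = 5.464
x·lx·mx: 0, 1.33, 4.998, 2.016, 2.016, 1.275, 1.224 → Σ = 12.859
T = 12.859 / 5.464 = 2.353404… → 2.353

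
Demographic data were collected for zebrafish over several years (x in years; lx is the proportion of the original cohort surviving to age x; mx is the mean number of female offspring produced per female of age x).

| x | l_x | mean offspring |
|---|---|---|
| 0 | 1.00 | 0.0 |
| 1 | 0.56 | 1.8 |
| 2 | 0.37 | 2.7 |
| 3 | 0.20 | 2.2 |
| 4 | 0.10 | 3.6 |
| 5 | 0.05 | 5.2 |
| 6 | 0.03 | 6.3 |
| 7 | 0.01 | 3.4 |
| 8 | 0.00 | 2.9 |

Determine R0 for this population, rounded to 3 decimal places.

lx·mx by age: 0, 1.008, 0.999, 0.44, 0.36, 0.26, 0.189, 0.034, 0
R0 = Σ lx·mx = 3.29 → 3.290

3.290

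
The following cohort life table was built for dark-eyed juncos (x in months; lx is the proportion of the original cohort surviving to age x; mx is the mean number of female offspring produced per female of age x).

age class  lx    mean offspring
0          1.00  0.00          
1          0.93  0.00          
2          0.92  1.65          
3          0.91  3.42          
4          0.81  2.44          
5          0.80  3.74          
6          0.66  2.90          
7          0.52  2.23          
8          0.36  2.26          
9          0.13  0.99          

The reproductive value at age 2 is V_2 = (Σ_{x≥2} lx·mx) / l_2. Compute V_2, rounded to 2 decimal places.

14.80

lx·mx for x ≥ 2: 1.518, 3.1122, 1.9764, 2.992, 1.914, 1.1596, 0.8136, 0.1287 → sum = 13.6145
V_2 = 13.6145 / l_2 = 13.6145 / 0.92 = 14.79837… → 14.80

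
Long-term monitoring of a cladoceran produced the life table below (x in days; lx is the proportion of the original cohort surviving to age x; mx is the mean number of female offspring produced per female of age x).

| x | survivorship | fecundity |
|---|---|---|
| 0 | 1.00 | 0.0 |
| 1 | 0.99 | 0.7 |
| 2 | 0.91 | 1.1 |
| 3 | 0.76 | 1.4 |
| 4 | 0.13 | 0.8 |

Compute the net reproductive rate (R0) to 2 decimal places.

lx·mx by age: 0, 0.693, 1.001, 1.064, 0.104
R0 = Σ lx·mx = 2.862 → 2.86

2.86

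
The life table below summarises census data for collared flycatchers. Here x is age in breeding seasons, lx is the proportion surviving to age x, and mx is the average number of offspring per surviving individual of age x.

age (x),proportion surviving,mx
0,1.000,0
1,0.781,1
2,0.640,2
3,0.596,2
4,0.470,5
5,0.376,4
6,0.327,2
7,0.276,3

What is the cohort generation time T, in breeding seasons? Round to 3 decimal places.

3.907

lx·mx: 0, 0.781, 1.28, 1.192, 2.35, 1.504, 0.654, 0.828 → R0 = 8.589
x·lx·mx: 0, 0.781, 2.56, 3.576, 9.4, 7.52, 3.924, 5.796 → Σ = 33.557
T = 33.557 / 8.589 = 3.906974… → 3.907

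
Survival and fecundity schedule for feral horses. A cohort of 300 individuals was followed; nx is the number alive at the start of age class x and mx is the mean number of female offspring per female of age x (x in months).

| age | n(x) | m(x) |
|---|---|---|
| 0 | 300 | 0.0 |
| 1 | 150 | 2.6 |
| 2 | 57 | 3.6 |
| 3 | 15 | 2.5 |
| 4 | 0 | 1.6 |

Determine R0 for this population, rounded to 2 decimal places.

2.11

lx = nx/n0 = nx/300: 1, 0.5, 0.19, 0.05, 0
lx·mx by age: 0, 1.3, 0.684, 0.125, 0
R0 = Σ lx·mx = 2.109 → 2.11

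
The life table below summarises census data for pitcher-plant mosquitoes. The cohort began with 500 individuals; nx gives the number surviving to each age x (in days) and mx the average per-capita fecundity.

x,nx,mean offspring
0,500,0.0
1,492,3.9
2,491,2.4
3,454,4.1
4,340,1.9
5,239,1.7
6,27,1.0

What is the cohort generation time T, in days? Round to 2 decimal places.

2.42

lx = nx/n0 = nx/500: 1, 0.984, 0.982, 0.908, 0.68, 0.478, 0.054
lx·mx: 0, 3.8376, 2.3568, 3.7228, 1.292, 0.8126, 0.054 → R0 = 12.0758
x·lx·mx: 0, 3.8376, 4.7136, 11.1684, 5.168, 4.063, 0.324 → Σ = 29.2746
T = 29.2746 / 12.0758 = 2.424237… → 2.42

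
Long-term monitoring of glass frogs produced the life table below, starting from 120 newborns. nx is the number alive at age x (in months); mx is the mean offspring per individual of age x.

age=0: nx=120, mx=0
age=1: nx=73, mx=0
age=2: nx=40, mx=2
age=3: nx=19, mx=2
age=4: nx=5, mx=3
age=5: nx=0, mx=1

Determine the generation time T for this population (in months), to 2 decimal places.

2.51

lx = nx/n0 = nx/120: 1, 0.60833…, 0.33333…, 0.15833…, 0.04167…, 0
lx·mx: 0, 0, 0.666667…, 0.316667…, 0.125…, 0 → R0 = 1.108333…
x·lx·mx: 0, 0, 1.333333…, 0.95…, 0.5…, 0 → Σ = 2.783333…
T = 2.783333… / 1.108333… = 2.511278… → 2.51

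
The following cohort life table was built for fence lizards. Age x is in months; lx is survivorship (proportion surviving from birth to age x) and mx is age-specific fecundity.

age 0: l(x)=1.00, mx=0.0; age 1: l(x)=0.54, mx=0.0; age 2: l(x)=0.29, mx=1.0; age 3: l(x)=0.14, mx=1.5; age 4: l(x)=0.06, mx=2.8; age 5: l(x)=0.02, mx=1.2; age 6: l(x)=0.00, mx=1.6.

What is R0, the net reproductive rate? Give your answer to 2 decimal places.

0.69

lx·mx by age: 0, 0, 0.29, 0.21, 0.168, 0.024, 0
R0 = Σ lx·mx = 0.692 → 0.69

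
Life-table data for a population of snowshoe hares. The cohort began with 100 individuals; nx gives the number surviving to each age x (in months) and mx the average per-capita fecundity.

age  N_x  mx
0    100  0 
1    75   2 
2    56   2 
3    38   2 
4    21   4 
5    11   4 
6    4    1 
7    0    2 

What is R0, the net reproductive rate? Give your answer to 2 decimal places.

4.70

lx = nx/n0 = nx/100: 1, 0.75, 0.56, 0.38, 0.21, 0.11, 0.04, 0
lx·mx by age: 0, 1.5, 1.12, 0.76, 0.84, 0.44, 0.04, 0
R0 = Σ lx·mx = 4.7 → 4.70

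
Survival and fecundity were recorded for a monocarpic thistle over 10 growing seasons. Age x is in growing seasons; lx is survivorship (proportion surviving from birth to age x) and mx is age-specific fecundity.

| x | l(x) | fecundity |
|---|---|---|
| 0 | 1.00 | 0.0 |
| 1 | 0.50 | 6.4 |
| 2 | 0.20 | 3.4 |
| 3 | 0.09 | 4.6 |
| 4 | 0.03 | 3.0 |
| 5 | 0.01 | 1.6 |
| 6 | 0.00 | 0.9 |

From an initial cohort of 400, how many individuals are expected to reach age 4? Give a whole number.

12

Expected survivors = N0 · l_4 = 400 × 0.03 = 12 → 12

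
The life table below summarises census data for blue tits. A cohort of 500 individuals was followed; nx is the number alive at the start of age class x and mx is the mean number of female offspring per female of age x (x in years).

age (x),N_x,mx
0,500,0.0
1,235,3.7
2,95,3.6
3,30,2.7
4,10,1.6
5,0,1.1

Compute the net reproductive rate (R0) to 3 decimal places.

lx = nx/n0 = nx/500: 1, 0.47, 0.19, 0.06, 0.02, 0
lx·mx by age: 0, 1.739, 0.684, 0.162, 0.032, 0
R0 = Σ lx·mx = 2.617 → 2.617

2.617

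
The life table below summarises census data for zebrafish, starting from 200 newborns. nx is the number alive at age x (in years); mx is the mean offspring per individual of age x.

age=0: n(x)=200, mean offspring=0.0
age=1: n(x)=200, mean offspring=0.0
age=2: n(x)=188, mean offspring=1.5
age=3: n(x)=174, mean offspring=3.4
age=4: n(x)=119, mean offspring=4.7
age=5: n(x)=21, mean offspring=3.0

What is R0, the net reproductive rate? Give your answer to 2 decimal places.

lx = nx/n0 = nx/200: 1, 1, 0.94, 0.87, 0.595, 0.105
lx·mx by age: 0, 0, 1.41, 2.958, 2.7965, 0.315
R0 = Σ lx·mx = 7.4795 → 7.48

7.48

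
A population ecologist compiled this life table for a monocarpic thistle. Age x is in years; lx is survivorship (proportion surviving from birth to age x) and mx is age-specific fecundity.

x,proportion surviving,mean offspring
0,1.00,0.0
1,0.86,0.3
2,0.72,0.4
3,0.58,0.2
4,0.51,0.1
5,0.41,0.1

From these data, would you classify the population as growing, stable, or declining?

R0 = Σ lx·mx = 0 + 0.258 + 0.288 + 0.116 + 0.051 + 0.041 = 0.754
R0 < 1, so the population is declining.

declining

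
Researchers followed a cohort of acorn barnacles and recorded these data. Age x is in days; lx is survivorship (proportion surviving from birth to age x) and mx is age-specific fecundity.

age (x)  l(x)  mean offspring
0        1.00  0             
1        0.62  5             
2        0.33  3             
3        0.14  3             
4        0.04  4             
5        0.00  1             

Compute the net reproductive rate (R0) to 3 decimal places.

4.670

lx·mx by age: 0, 3.1, 0.99, 0.42, 0.16, 0
R0 = Σ lx·mx = 4.67 → 4.670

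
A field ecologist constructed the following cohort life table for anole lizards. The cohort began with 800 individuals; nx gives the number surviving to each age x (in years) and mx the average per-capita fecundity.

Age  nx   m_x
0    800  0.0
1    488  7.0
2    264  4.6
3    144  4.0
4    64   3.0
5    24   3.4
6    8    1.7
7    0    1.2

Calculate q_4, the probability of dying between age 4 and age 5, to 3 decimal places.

0.625

lx = nx/n0 = nx/800: 1, 0.61, 0.33, 0.18, 0.08, 0.03, 0.01, 0
q_4 = (l_4 − l_5) / l_4 = (0.08 − 0.03) / 0.08
     = 0.05 / 0.08 = 0.625 → 0.625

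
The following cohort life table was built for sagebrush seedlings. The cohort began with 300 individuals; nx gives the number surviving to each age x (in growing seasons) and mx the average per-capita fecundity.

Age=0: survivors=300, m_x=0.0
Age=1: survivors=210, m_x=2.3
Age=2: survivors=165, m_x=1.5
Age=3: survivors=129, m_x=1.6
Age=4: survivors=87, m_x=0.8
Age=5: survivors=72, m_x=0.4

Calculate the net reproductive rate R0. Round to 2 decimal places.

lx = nx/n0 = nx/300: 1, 0.7, 0.55, 0.43, 0.29, 0.24
lx·mx by age: 0, 1.61, 0.825, 0.688, 0.232, 0.096
R0 = Σ lx·mx = 3.451 → 3.45

3.45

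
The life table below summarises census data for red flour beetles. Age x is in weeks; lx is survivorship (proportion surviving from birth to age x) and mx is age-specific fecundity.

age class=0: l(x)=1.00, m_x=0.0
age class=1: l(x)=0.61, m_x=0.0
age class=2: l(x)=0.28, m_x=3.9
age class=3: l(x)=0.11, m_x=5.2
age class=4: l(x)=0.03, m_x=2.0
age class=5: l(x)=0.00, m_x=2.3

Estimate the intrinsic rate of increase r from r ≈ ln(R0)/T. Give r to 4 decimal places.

R0 = Σ lx·mx = 0 + 0 + 1.092 + 0.572 + 0.06 + 0 = 1.724
Σ x·lx·mx = 4.14; T = 4.14/1.724 = 2.40139…
r ≈ ln(R0)/T = ln(1.724)/2.40139… = 0.226805… → 0.2268

0.2268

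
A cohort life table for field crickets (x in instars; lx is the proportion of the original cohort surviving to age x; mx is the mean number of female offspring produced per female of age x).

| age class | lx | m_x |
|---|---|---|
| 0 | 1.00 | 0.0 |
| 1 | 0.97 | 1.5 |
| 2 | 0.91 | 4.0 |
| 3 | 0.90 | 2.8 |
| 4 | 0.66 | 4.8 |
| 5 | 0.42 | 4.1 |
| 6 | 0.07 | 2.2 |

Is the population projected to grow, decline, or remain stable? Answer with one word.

growing

R0 = Σ lx·mx = 0 + 1.455 + 3.64 + 2.52 + 3.168 + 1.722 + 0.154 = 12.659
R0 > 1, so the population is growing.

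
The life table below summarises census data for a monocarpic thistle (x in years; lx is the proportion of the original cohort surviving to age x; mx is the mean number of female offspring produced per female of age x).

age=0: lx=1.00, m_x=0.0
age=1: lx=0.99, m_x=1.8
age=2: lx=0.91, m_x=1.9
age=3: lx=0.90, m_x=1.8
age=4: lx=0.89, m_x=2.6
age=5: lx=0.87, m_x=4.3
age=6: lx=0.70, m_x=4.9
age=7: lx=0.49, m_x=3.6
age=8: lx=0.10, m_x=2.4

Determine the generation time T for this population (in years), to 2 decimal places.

4.39

lx·mx: 0, 1.782, 1.729, 1.62, 2.314, 3.741, 3.43, 1.764, 0.24 → R0 = 16.62
x·lx·mx: 0, 1.782, 3.458, 4.86, 9.256, 18.705, 20.58, 12.348, 1.92 → Σ = 72.909
T = 72.909 / 16.62 = 4.386823… → 4.39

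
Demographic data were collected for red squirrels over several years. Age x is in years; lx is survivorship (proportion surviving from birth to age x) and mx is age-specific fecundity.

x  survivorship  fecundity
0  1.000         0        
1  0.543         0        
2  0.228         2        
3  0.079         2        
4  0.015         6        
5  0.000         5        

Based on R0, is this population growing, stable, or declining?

R0 = Σ lx·mx = 0 + 0 + 0.456 + 0.158 + 0.09 + 0 = 0.704
R0 < 1, so the population is declining.

declining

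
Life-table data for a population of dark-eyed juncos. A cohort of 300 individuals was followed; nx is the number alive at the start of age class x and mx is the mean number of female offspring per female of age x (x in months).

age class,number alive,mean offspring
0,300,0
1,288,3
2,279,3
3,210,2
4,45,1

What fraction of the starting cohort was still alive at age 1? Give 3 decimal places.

0.960

l_1 = n_1/n_0 = 288/300 = 0.96 → 0.960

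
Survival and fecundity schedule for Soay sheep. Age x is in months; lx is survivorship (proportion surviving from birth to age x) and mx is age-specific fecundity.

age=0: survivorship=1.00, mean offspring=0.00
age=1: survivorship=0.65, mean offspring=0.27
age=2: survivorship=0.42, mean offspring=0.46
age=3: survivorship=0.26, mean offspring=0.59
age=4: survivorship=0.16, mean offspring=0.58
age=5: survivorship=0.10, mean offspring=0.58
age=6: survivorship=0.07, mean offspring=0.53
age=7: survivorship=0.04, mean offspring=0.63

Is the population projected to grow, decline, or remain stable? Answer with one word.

declining

R0 = Σ lx·mx = 0 + 0.1755 + 0.1932 + 0.1534 + 0.0928 + 0.058 + 0.0371 + 0.0252 = 0.7352
R0 < 1, so the population is declining.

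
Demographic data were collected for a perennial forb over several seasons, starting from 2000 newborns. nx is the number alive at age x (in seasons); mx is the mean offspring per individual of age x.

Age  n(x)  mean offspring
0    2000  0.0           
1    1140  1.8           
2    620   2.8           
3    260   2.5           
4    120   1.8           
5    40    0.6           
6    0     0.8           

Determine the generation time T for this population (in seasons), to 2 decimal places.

lx = nx/n0 = nx/2000: 1, 0.57, 0.31, 0.13, 0.06, 0.02, 0
lx·mx: 0, 1.026, 0.868, 0.325, 0.108, 0.012, 0 → R0 = 2.339
x·lx·mx: 0, 1.026, 1.736, 0.975, 0.432, 0.06, 0 → Σ = 4.229
T = 4.229 / 2.339 = 1.808038… → 1.81

1.81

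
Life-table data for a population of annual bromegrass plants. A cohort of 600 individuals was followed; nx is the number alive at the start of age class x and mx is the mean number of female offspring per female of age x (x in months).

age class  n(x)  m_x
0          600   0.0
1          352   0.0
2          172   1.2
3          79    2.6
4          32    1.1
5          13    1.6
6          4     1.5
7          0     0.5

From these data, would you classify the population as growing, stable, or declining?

lx = nx/n0 = nx/600: 1, 0.58667…, 0.28667…, 0.13167…, 0.05333…, 0.02167…, 0.00667…, 0
R0 = Σ lx·mx = 0 + 0 + 0.344… + 0.342333… + 0.058667… + 0.034667… + 0.01… + 0 = 0.789667…
R0 < 1, so the population is declining.

declining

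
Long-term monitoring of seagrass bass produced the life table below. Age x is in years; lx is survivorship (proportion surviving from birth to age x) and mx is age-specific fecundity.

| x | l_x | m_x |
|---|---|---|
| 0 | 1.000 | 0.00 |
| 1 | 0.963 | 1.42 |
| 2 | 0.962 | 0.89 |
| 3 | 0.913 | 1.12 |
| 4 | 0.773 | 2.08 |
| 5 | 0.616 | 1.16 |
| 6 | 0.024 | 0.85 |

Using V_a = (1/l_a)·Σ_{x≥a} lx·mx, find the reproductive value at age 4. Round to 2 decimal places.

3.03

lx·mx for x ≥ 4: 1.60784, 0.71456, 0.0204 → sum = 2.3428
V_4 = 2.3428 / l_4 = 2.3428 / 0.773 = 3.030789… → 3.03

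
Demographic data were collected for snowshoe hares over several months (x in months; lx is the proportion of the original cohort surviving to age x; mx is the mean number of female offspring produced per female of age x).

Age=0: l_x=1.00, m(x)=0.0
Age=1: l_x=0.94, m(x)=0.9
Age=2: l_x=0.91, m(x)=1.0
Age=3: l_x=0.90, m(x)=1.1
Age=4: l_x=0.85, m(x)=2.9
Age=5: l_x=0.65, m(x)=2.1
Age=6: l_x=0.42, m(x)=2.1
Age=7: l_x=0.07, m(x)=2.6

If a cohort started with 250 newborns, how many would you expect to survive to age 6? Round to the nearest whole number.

Expected survivors = N0 · l_6 = 250 × 0.42 = 105 → 105

105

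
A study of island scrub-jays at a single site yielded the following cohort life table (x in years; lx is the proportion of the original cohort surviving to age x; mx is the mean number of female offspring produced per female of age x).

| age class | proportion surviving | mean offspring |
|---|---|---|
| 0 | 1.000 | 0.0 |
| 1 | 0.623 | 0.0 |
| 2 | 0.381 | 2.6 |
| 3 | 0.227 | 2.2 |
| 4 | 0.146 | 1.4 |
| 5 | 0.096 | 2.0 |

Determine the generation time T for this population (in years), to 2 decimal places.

2.79

lx·mx: 0, 0, 0.9906, 0.4994, 0.2044, 0.192 → R0 = 1.8864
x·lx·mx: 0, 0, 1.9812, 1.4982, 0.8176, 0.96 → Σ = 5.257
T = 5.257 / 1.8864 = 2.78679… → 2.79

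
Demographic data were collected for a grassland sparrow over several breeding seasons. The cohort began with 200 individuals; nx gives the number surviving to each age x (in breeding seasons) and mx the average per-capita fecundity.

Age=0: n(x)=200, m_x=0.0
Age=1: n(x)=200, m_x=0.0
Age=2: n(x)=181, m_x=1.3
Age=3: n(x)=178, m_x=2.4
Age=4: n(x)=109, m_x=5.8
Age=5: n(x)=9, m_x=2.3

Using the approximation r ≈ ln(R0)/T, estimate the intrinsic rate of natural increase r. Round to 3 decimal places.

0.565

lx = nx/n0 = nx/200: 1, 1, 0.905, 0.89, 0.545, 0.045
R0 = Σ lx·mx = 0 + 0 + 1.1765 + 2.136 + 3.161 + 0.1035 = 6.577
Σ x·lx·mx = 21.9225; T = 21.9225/6.577 = 3.33321…
r ≈ ln(R0)/T = ln(6.577)/3.33321… = 0.5651… → 0.565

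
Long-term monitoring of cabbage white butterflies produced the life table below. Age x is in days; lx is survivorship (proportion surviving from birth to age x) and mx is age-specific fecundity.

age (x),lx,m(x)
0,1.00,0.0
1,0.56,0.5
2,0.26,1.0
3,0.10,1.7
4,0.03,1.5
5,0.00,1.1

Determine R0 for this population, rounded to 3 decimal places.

0.755

lx·mx by age: 0, 0.28, 0.26, 0.17, 0.045, 0
R0 = Σ lx·mx = 0.755 → 0.755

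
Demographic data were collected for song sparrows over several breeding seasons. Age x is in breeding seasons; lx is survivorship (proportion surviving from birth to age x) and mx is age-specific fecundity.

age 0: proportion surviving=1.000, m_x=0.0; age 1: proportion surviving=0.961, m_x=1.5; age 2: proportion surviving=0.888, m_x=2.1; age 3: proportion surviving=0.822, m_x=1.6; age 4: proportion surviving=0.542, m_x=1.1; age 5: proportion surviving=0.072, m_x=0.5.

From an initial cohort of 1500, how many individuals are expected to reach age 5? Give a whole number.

108

Expected survivors = N0 · l_5 = 1500 × 0.072 = 108 → 108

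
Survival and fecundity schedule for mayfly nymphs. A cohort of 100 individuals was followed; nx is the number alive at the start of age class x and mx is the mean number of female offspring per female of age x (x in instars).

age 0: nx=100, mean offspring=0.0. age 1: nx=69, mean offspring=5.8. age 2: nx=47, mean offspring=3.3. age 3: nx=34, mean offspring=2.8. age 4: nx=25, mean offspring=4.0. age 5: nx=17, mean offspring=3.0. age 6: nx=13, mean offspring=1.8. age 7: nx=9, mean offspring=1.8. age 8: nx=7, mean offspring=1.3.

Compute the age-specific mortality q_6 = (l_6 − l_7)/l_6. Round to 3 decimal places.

lx = nx/n0 = nx/100: 1, 0.69, 0.47, 0.34, 0.25, 0.17, 0.13, 0.09, 0.07
q_6 = (l_6 − l_7) / l_6 = (0.13 − 0.09) / 0.13
     = 0.04 / 0.13 = 0.307692… → 0.308

0.308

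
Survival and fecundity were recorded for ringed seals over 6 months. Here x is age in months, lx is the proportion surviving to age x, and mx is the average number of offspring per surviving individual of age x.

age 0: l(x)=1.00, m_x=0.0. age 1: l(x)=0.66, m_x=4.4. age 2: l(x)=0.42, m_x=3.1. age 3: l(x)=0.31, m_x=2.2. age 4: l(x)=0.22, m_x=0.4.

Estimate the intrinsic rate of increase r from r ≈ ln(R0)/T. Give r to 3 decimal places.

1.010

R0 = Σ lx·mx = 0 + 2.904 + 1.302 + 0.682 + 0.088 = 4.976
Σ x·lx·mx = 7.906; T = 7.906/4.976 = 1.58883…
r ≈ ln(R0)/T = ln(4.976)/1.58883… = 1.00994… → 1.010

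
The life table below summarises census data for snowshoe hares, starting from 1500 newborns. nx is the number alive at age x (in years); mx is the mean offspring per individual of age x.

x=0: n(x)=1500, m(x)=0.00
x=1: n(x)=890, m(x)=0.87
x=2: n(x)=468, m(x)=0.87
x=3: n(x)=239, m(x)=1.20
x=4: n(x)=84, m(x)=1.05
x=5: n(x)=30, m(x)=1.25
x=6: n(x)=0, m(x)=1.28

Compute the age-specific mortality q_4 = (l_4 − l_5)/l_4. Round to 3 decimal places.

0.643

lx = nx/n0 = nx/1500: 1, 0.59333…, 0.312, 0.15933…, 0.056, 0.02, 0
q_4 = (l_4 − l_5) / l_4 = (0.056 − 0.02) / 0.056
     = 0.036 / 0.056 = 0.642857… → 0.643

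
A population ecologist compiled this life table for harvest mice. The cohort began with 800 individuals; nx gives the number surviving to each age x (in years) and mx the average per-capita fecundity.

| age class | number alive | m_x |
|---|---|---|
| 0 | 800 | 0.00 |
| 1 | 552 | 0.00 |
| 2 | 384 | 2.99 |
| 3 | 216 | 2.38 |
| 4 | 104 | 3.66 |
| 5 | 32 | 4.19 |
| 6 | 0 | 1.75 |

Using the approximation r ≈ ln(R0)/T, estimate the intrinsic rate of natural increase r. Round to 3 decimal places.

lx = nx/n0 = nx/800: 1, 0.69, 0.48, 0.27, 0.13, 0.04, 0
R0 = Σ lx·mx = 0 + 0 + 1.4352 + 0.6426 + 0.4758 + 0.1676 + 0 = 2.7212
Σ x·lx·mx = 7.5394; T = 7.5394/2.7212 = 2.77062…
r ≈ ln(R0)/T = ln(2.7212)/2.77062… = 0.36132… → 0.361

0.361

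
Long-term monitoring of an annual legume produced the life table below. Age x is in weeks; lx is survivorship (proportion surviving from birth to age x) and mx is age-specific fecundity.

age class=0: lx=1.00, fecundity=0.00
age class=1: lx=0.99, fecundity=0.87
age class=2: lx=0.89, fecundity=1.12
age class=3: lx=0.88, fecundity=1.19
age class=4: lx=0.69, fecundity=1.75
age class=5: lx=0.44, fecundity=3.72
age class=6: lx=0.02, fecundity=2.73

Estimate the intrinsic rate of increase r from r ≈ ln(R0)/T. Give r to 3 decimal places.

R0 = Σ lx·mx = 0 + 0.8613 + 0.9968 + 1.0472 + 1.2075 + 1.6368 + 0.0546 = 5.8042
Σ x·lx·mx = 19.3381; T = 19.3381/5.8042 = 3.33174…
r ≈ ln(R0)/T = ln(5.8042)/3.33174… = 0.52783… → 0.528

0.528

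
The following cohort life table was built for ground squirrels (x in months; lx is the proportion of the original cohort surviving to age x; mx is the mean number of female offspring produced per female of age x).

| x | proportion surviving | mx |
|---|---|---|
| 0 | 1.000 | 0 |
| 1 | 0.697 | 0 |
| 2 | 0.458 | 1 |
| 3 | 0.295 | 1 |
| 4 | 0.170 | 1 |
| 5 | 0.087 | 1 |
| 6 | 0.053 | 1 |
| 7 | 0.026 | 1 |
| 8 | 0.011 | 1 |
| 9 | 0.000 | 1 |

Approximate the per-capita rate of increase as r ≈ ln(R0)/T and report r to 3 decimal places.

0.030

R0 = Σ lx·mx = 0 + 0 + 0.458 + 0.295 + 0.17 + 0.087 + 0.053 + 0.026 + 0.011 + 0 = 1.1
Σ x·lx·mx = 3.504; T = 3.504/1.1 = 3.18545…
r ≈ ln(R0)/T = ln(1.1)/3.18545… = 0.02992… → 0.030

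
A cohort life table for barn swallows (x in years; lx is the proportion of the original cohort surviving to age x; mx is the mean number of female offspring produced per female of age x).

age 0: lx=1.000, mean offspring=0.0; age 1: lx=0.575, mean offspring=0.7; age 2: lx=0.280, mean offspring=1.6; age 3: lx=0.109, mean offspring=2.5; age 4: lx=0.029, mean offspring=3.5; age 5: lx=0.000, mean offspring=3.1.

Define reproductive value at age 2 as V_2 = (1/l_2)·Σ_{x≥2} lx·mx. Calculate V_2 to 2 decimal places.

2.94

lx·mx for x ≥ 2: 0.448, 0.2725, 0.1015, 0 → sum = 0.822
V_2 = 0.822 / l_2 = 0.822 / 0.28 = 2.935714… → 2.94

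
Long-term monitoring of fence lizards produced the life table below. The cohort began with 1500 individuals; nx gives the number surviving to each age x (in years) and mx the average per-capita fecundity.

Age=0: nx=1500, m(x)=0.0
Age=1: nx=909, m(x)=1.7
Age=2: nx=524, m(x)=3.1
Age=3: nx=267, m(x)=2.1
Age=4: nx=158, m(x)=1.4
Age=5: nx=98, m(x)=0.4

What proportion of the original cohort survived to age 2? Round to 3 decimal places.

l_2 = n_2/n_0 = 524/1500 = 0.349333… → 0.349

0.349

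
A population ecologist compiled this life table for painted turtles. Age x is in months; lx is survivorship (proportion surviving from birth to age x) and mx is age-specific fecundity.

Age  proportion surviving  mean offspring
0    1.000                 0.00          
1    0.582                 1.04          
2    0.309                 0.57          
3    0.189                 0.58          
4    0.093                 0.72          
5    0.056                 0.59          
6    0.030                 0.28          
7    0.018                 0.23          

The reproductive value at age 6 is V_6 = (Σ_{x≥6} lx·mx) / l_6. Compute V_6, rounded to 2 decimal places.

lx·mx for x ≥ 6: 0.0084, 0.00414 → sum = 0.01254
V_6 = 0.01254 / l_6 = 0.01254 / 0.03 = 0.418 → 0.42

0.42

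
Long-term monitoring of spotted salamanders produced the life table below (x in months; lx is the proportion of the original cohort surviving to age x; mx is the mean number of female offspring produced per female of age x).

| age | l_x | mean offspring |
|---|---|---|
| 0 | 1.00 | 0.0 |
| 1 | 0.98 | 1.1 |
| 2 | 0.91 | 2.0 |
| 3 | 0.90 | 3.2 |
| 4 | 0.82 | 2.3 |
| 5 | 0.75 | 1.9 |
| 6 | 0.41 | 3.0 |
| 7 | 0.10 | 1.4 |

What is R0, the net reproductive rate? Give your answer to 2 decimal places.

lx·mx by age: 0, 1.078, 1.82, 2.88, 1.886, 1.425, 1.23, 0.14
R0 = Σ lx·mx = 10.459 → 10.46

10.46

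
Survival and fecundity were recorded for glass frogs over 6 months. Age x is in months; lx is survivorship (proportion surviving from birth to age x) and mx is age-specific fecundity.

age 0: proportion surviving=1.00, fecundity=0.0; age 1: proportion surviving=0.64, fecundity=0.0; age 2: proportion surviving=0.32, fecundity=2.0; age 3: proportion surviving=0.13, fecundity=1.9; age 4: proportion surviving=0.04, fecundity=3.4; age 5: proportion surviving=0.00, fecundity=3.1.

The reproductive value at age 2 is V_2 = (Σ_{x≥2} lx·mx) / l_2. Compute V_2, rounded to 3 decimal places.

lx·mx for x ≥ 2: 0.64, 0.247, 0.136, 0 → sum = 1.023
V_2 = 1.023 / l_2 = 1.023 / 0.32 = 3.196875 → 3.197

3.197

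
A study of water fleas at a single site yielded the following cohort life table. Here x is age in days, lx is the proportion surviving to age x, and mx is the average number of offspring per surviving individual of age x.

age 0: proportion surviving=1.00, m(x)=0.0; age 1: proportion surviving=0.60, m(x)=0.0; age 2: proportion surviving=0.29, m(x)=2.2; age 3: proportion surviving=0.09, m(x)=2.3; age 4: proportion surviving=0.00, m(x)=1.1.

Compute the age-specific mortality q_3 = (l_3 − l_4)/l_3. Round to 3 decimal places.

q_3 = (l_3 − l_4) / l_3 = (0.09 − 0) / 0.09
     = 0.09 / 0.09 = 1 → 1.000

1.000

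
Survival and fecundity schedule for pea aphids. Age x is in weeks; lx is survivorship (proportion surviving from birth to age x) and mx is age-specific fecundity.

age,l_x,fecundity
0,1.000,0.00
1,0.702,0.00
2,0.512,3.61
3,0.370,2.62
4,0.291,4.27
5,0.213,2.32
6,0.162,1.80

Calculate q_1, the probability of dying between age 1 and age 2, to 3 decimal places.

0.271

q_1 = (l_1 − l_2) / l_1 = (0.702 − 0.512) / 0.702
     = 0.19 / 0.702 = 0.270655… → 0.271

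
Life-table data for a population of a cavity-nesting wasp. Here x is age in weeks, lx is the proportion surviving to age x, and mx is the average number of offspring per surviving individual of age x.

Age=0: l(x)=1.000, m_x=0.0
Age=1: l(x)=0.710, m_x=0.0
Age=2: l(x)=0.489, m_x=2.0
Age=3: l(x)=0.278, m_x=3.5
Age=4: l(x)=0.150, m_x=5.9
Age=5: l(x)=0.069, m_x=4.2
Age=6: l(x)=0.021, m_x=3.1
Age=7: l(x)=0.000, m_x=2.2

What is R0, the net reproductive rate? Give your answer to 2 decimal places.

lx·mx by age: 0, 0, 0.978, 0.973, 0.885, 0.2898, 0.0651, 0
R0 = Σ lx·mx = 3.1909 → 3.19

3.19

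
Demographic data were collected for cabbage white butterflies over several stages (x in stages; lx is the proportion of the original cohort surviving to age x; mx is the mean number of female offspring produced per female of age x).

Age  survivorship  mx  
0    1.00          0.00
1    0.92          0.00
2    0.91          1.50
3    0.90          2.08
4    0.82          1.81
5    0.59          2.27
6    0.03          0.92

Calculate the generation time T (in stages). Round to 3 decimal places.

3.473

lx·mx: 0, 0, 1.365, 1.872, 1.4842, 1.3393, 0.0276 → R0 = 6.0881
x·lx·mx: 0, 0, 2.73, 5.616, 5.9368, 6.6965, 0.1656 → Σ = 21.1449
T = 21.1449 / 6.0881 = 3.473153… → 3.473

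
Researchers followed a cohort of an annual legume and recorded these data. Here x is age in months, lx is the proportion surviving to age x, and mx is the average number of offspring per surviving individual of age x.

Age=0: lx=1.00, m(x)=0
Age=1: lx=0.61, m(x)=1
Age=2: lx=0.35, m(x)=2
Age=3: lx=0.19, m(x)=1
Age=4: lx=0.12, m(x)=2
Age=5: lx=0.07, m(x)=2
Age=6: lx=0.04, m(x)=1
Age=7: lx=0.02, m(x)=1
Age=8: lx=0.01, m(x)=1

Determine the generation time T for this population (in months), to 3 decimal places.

2.410

lx·mx: 0, 0.61, 0.7, 0.19, 0.24, 0.14, 0.04, 0.02, 0.01 → R0 = 1.95
x·lx·mx: 0, 0.61, 1.4, 0.57, 0.96, 0.7, 0.24, 0.14, 0.08 → Σ = 4.7
T = 4.7 / 1.95 = 2.410256… → 2.410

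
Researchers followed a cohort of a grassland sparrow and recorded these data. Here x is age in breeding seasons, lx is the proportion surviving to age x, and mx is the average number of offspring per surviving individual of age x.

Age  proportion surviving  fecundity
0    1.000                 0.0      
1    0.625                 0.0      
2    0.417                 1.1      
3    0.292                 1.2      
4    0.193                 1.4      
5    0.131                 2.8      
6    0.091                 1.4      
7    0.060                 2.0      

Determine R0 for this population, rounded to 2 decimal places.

lx·mx by age: 0, 0, 0.4587, 0.3504, 0.2702, 0.3668, 0.1274, 0.12
R0 = Σ lx·mx = 1.6935 → 1.69

1.69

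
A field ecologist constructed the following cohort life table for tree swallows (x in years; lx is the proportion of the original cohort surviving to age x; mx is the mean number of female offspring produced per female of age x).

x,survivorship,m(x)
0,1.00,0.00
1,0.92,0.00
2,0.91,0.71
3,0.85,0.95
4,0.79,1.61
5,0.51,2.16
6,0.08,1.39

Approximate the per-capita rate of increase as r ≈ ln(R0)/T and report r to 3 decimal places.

R0 = Σ lx·mx = 0 + 0 + 0.6461 + 0.8075 + 1.2719 + 1.1016 + 0.1112 = 3.9383
Σ x·lx·mx = 14.9775; T = 14.9775/3.9383 = 3.80304…
r ≈ ln(R0)/T = ln(3.9383)/3.80304… = 0.36044… → 0.360

0.360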